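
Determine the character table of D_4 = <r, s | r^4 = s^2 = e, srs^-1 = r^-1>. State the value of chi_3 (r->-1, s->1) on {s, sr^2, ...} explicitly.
Conjugacy classes: {e} of size 1, {r^2} of size 1, {r^1, r^3} of size 2, {s, sr^2, ...} of size 2, {sr, sr^3, ...} of size 2.
Character table:
  irrep \ class              {e} (size 1)  {r^2} (size 1)  {r^1, r^3} (size 2)  {s, sr^2, ...} (size 2)  {sr, sr^3, ...} (size 2)
  chi_1 (triv)               1             1               1                    1                        1                       
  chi_2 (sign: r->1, s->-1)  1             1               1                    -1                       -1                      
  chi_3 (r->-1, s->1)        1             1               -1                   1                        -1                      
  chi_4 (r->-1, s->-1)       1             1               -1                   -1                       1                       
  chi_5 (2d, j=1)            2             -2              0                    0                        0                       

Spot check: chi_3 (r->-1, s->1) on {s, sr^2, ...} = 1.

Justification: D_4 has order 2*4 = 8 with 5 conjugacy classes, hence 5 irreducibles. Sum of squared dims 1 + 1 + 1 + 1 + 4 = 8 = |G|. Linear characters come from the abelianisation; the 2-dimensional irreps have character r^k -> 2*cos(2*pi*j*k/4), reflections -> 0.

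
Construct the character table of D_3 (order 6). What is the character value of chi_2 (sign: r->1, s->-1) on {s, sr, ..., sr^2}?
Conjugacy classes: {e} of size 1, {r^1, r^2} of size 2, {s, sr, ..., sr^2} of size 3.
Character table:
  irrep \ class              {e} (size 1)  {r^1, r^2} (size 2)  {s, sr, ..., sr^2} (size 3)
  chi_1 (triv)               1             1                    1                          
  chi_2 (sign: r->1, s->-1)  1             1                    -1                         
  chi_3 (2d, j=1)            2             -1                   0                          

Spot check: chi_2 (sign: r->1, s->-1) on {s, sr, ..., sr^2} = -1.

Explanation: D_3 has order 2*3 = 6 with 3 conjugacy classes, hence 3 irreducibles. Sum of squared dims 1 + 1 + 4 = 6 = |G|. Linear characters come from the abelianisation; the 2-dimensional irreps have character r^k -> 2*cos(2*pi*j*k/3), reflections -> 0.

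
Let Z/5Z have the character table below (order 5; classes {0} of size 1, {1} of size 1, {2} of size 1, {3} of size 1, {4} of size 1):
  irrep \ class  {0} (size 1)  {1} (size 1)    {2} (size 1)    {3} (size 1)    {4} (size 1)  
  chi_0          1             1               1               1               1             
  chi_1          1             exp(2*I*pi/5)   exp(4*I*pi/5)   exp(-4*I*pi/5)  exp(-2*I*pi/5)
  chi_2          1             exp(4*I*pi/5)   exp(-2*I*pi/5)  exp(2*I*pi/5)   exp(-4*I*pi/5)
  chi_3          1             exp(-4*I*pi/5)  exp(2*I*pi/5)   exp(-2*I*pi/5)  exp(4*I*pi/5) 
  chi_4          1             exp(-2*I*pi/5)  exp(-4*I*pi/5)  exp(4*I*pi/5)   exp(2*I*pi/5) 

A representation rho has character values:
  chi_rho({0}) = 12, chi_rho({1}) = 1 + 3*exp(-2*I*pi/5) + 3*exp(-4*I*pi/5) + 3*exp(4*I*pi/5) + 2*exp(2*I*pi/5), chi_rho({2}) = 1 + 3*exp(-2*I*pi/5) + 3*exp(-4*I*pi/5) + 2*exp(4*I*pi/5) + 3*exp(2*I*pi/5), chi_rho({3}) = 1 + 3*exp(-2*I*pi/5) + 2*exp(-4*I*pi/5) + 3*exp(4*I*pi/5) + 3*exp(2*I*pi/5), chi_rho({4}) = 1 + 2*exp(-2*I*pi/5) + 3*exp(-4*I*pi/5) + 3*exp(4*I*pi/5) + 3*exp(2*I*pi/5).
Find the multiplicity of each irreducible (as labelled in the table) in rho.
Multiplicities: chi_0: 1, chi_1: 2, chi_2: 3, chi_3: 3, chi_4: 3.

Proof sketch: Use <chi_rho, chi> = (1/|G|) sum_C |C| * chi_rho(C) * conj(chi(C)) with |G| = 5 for each irreducible chi in the table:
  <chi_rho, chi_0> = (1/5)[1*(12)*conj(1) + 1*(1 + 3*exp(-2*I*pi/5) + 3*exp(-4*I*pi/5) + 3*exp(4*I*pi/5) + 2*exp(2*I*pi/5))*conj(1) + 1*(1 + 3*exp(-2*I*pi/5) + 3*exp(-4*I*pi/5) + 2*exp(4*I*pi/5) + 3*exp(2*I*pi/5))*conj(1) + 1*(1 + 3*exp(-2*I*pi/5) + 2*exp(-4*I*pi/5) + 3*exp(4*I*pi/5) + 3*exp(2*I*pi/5))*conj(1) + 1*(1 + 2*exp(-2*I*pi/5) + 3*exp(-4*I*pi/5) + 3*exp(4*I*pi/5) + 3*exp(2*I*pi/5))*conj(1)]
      = (1/5)[(12) + (1 + 3*exp(-2*I*pi/5) + 3*exp(-4*I*pi/5) + 3*exp(4*I*pi/5) + 2*exp(2*I*pi/5)) + (1 + 3*exp(-2*I*pi/5) + 3*exp(-4*I*pi/5) + 2*exp(4*I*pi/5) + 3*exp(2*I*pi/5)) + (1 + 3*exp(-2*I*pi/5) + 2*exp(-4*I*pi/5) + 3*exp(4*I*pi/5) + 3*exp(2*I*pi/5)) + (1 + 2*exp(-2*I*pi/5) + 3*exp(-4*I*pi/5) + 3*exp(4*I*pi/5) + 3*exp(2*I*pi/5))] = 5/5 = 1
  <chi_rho, chi_1> = (1/5)[1*(12)*conj(1) + 1*(1 + 3*exp(-2*I*pi/5) + 3*exp(-4*I*pi/5) + 3*exp(4*I*pi/5) + 2*exp(2*I*pi/5))*conj(exp(2*I*pi/5)) + 1*(1 + 3*exp(-2*I*pi/5) + 3*exp(-4*I*pi/5) + 2*exp(4*I*pi/5) + 3*exp(2*I*pi/5))*conj(exp(4*I*pi/5)) + 1*(1 + 3*exp(-2*I*pi/5) + 2*exp(-4*I*pi/5) + 3*exp(4*I*pi/5) + 3*exp(2*I*pi/5))*conj(exp(-4*I*pi/5)) + 1*(1 + 2*exp(-2*I*pi/5) + 3*exp(-4*I*pi/5) + 3*exp(4*I*pi/5) + 3*exp(2*I*pi/5))*conj(exp(-2*I*pi/5))]
      = (1/5)[(12) + (2 + 3*exp(-4*I*pi/5) + exp(-2*I*pi/5) + 3*exp(4*I*pi/5) + 3*exp(2*I*pi/5)) + (2 + 3*exp(-2*I*pi/5) + exp(-4*I*pi/5) + 3*exp(4*I*pi/5) + 3*exp(2*I*pi/5)) + (2 + 3*exp(-2*I*pi/5) + 3*exp(-4*I*pi/5) + exp(4*I*pi/5) + 3*exp(2*I*pi/5)) + (2 + 3*exp(-2*I*pi/5) + 3*exp(-4*I*pi/5) + exp(2*I*pi/5) + 3*exp(4*I*pi/5))] = 10/5 = 2
  <chi_rho, chi_2> = (1/5)[1*(12)*conj(1) + 1*(1 + 3*exp(-2*I*pi/5) + 3*exp(-4*I*pi/5) + 3*exp(4*I*pi/5) + 2*exp(2*I*pi/5))*conj(exp(4*I*pi/5)) + 1*(1 + 3*exp(-2*I*pi/5) + 3*exp(-4*I*pi/5) + 2*exp(4*I*pi/5) + 3*exp(2*I*pi/5))*conj(exp(-2*I*pi/5)) + 1*(1 + 3*exp(-2*I*pi/5) + 2*exp(-4*I*pi/5) + 3*exp(4*I*pi/5) + 3*exp(2*I*pi/5))*conj(exp(2*I*pi/5)) + 1*(1 + 2*exp(-2*I*pi/5) + 3*exp(-4*I*pi/5) + 3*exp(4*I*pi/5) + 3*exp(2*I*pi/5))*conj(exp(-4*I*pi/5))]
      = (1/5)[(12) + (3 + 2*exp(-2*I*pi/5) + exp(-4*I*pi/5) + 3*exp(4*I*pi/5) + 3*exp(2*I*pi/5)) + (3 + 3*exp(-2*I*pi/5) + 2*exp(-4*I*pi/5) + exp(2*I*pi/5) + 3*exp(4*I*pi/5)) + (3 + 3*exp(-4*I*pi/5) + exp(-2*I*pi/5) + 2*exp(4*I*pi/5) + 3*exp(2*I*pi/5)) + (3 + 3*exp(-2*I*pi/5) + 3*exp(-4*I*pi/5) + exp(4*I*pi/5) + 2*exp(2*I*pi/5))] = 15/5 = 3
  <chi_rho, chi_3> = (1/5)[1*(12)*conj(1) + 1*(1 + 3*exp(-2*I*pi/5) + 3*exp(-4*I*pi/5) + 3*exp(4*I*pi/5) + 2*exp(2*I*pi/5))*conj(exp(-4*I*pi/5)) + 1*(1 + 3*exp(-2*I*pi/5) + 3*exp(-4*I*pi/5) + 2*exp(4*I*pi/5) + 3*exp(2*I*pi/5))*conj(exp(2*I*pi/5)) + 1*(1 + 3*exp(-2*I*pi/5) + 2*exp(-4*I*pi/5) + 3*exp(4*I*pi/5) + 3*exp(2*I*pi/5))*conj(exp(-2*I*pi/5)) + 1*(1 + 2*exp(-2*I*pi/5) + 3*exp(-4*I*pi/5) + 3*exp(4*I*pi/5) + 3*exp(2*I*pi/5))*conj(exp(4*I*pi/5))]
      = (1/5)[(12) + (3 + 3*exp(-2*I*pi/5) + 2*exp(-4*I*pi/5) + exp(4*I*pi/5) + 3*exp(2*I*pi/5)) + (3 + 3*exp(-4*I*pi/5) + exp(-2*I*pi/5) + 3*exp(4*I*pi/5) + 2*exp(2*I*pi/5)) + (3 + 2*exp(-2*I*pi/5) + 3*exp(-4*I*pi/5) + exp(2*I*pi/5) + 3*exp(4*I*pi/5)) + (3 + 3*exp(-2*I*pi/5) + exp(-4*I*pi/5) + 2*exp(4*I*pi/5) + 3*exp(2*I*pi/5))] = 15/5 = 3
  <chi_rho, chi_4> = (1/5)[1*(12)*conj(1) + 1*(1 + 3*exp(-2*I*pi/5) + 3*exp(-4*I*pi/5) + 3*exp(4*I*pi/5) + 2*exp(2*I*pi/5))*conj(exp(-2*I*pi/5)) + 1*(1 + 3*exp(-2*I*pi/5) + 3*exp(-4*I*pi/5) + 2*exp(4*I*pi/5) + 3*exp(2*I*pi/5))*conj(exp(-4*I*pi/5)) + 1*(1 + 3*exp(-2*I*pi/5) + 2*exp(-4*I*pi/5) + 3*exp(4*I*pi/5) + 3*exp(2*I*pi/5))*conj(exp(4*I*pi/5)) + 1*(1 + 2*exp(-2*I*pi/5) + 3*exp(-4*I*pi/5) + 3*exp(4*I*pi/5) + 3*exp(2*I*pi/5))*conj(exp(2*I*pi/5))]
      = (1/5)[(12) + (3 + 3*exp(-2*I*pi/5) + 3*exp(-4*I*pi/5) + exp(2*I*pi/5) + 2*exp(4*I*pi/5)) + (3 + 2*exp(-2*I*pi/5) + 3*exp(-4*I*pi/5) + exp(4*I*pi/5) + 3*exp(2*I*pi/5)) + (3 + 3*exp(-2*I*pi/5) + exp(-4*I*pi/5) + 3*exp(4*I*pi/5) + 2*exp(2*I*pi/5)) + (3 + 2*exp(-4*I*pi/5) + exp(-2*I*pi/5) + 3*exp(4*I*pi/5) + 3*exp(2*I*pi/5))] = 15/5 = 3
(Exp terms are combined using exp(i*s)*conj(exp(i*t)) = exp(i*(s-t)), and sums of them are collapsed using the identity that for every m > 1 the m distinct m-th roots of unity sum to 0, e.g. 1 + exp(2*I*pi/3) + exp(-2*I*pi/3) = 0.)
Dimension check: dim(rho) = sum (mult * dim) = 1*1 + 2*1 + 3*1 + 3*1 + 3*1 = 12 = chi_rho(e) = 12.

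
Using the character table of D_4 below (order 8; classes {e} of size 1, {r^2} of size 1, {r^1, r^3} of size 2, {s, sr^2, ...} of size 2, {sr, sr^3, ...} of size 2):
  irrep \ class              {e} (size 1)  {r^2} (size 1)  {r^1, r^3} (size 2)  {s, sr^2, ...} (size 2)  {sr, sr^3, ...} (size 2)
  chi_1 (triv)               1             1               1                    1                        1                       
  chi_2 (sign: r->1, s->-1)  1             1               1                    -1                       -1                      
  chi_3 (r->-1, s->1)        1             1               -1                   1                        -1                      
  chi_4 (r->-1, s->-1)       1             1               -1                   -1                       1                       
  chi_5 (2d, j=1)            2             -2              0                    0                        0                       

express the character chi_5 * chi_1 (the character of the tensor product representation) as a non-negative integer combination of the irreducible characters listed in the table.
chi_5 tensor chi_1 = chi_5 (all other irreducibles have multiplicity 0).

Solution. The character of a tensor product is the pointwise product (chi_5 * chi_1)(C) = chi_5(C) * chi_1(C):
  {e}: (2)*(1), {r^2}: (-2)*(1), {r^1, r^3}: (0)*(1), {s, sr^2, ...}: (0)*(1), {sr, sr^3, ...}: (0)*(1)
so (chi_5 * chi_1) takes values
  {e} -> 2, {r^2} -> -2, {r^1, r^3} -> 0, {s, sr^2, ...} -> 0, {sr, sr^3, ...} -> 0.
Now take the inner product of this character with each irreducible chi from the table, <chi_5*chi_1, chi> = (1/8) sum_C |C| (chi_5*chi_1)(C) conj(chi(C)):
  <chi_5*chi_1, chi_1> = (1/8)[1*(2)*conj(1) + 1*(-2)*conj(1) + 2*(0)*conj(1) + 2*(0)*conj(1) + 2*(0)*conj(1)]
      = (1/8)[(2) + (-2) + (0) + (0) + (0)] = 0/8 = 0
  <chi_5*chi_1, chi_2> = (1/8)[1*(2)*conj(1) + 1*(-2)*conj(1) + 2*(0)*conj(1) + 2*(0)*conj(-1) + 2*(0)*conj(-1)]
      = (1/8)[(2) + (-2) + (0) + (0) + (0)] = 0/8 = 0
  <chi_5*chi_1, chi_3> = (1/8)[1*(2)*conj(1) + 1*(-2)*conj(1) + 2*(0)*conj(-1) + 2*(0)*conj(1) + 2*(0)*conj(-1)]
      = (1/8)[(2) + (-2) + (0) + (0) + (0)] = 0/8 = 0
  <chi_5*chi_1, chi_4> = (1/8)[1*(2)*conj(1) + 1*(-2)*conj(1) + 2*(0)*conj(-1) + 2*(0)*conj(-1) + 2*(0)*conj(1)]
      = (1/8)[(2) + (-2) + (0) + (0) + (0)] = 0/8 = 0
  <chi_5*chi_1, chi_5> = (1/8)[1*(2)*conj(2) + 1*(-2)*conj(-2) + 2*(0)*conj(0) + 2*(0)*conj(0) + 2*(0)*conj(0)]
      = (1/8)[(4) + (4) + (0) + (0) + (0)] = 8/8 = 1
Hence the multiplicities are chi_5: 1. Dimension check: dim(chi_5)*dim(chi_1) = 2*1 = 2 and sum (mult * dim) = 1*2 = 2.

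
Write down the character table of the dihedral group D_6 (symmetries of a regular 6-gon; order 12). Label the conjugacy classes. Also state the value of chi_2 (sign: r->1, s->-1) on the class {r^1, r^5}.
Conjugacy classes: {e} of size 1, {r^3} of size 1, {r^1, r^5} of size 2, {r^2, r^4} of size 2, {s, sr^2, ...} of size 3, {sr, sr^3, ...} of size 3.
Character table:
  irrep \ class              {e} (size 1)  {r^3} (size 1)  {r^1, r^5} (size 2)  {r^2, r^4} (size 2)  {s, sr^2, ...} (size 3)  {sr, sr^3, ...} (size 3)
  chi_1 (triv)               1             1               1                    1                    1                        1                       
  chi_2 (sign: r->1, s->-1)  1             1               1                    1                    -1                       -1                      
  chi_3 (r->-1, s->1)        1             -1              -1                   1                    1                        -1                      
  chi_4 (r->-1, s->-1)       1             -1              -1                   1                    -1                       1                       
  chi_5 (2d, j=1)            2             -2              1                    -1                   0                        0                       
  chi_6 (2d, j=2)            2             2               -1                   -1                   0                        0                       

Spot check: chi_2 (sign: r->1, s->-1) on {r^1, r^5} = 1.

Details: D_6 has order 2*6 = 12 with 6 conjugacy classes, hence 6 irreducibles. Sum of squared dims 1 + 1 + 1 + 1 + 4 + 4 = 12 = |G|. Linear characters come from the abelianisation; the 2-dimensional irreps have character r^k -> 2*cos(2*pi*j*k/6), reflections -> 0.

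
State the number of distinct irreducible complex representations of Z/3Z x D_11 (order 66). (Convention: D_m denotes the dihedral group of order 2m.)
21

Proof sketch: The number of irreducible complex representations of a finite group equals its number of conjugacy classes. For a direct product, #classes(G x H) = #classes(G) * #classes(H). Z/3Z has 3 classes (abelian), D_11 has 7 classes, so 3 * 7 = 21, so Z/3Z x D_11 (order 66) has exactly 21 irreducible complex representations.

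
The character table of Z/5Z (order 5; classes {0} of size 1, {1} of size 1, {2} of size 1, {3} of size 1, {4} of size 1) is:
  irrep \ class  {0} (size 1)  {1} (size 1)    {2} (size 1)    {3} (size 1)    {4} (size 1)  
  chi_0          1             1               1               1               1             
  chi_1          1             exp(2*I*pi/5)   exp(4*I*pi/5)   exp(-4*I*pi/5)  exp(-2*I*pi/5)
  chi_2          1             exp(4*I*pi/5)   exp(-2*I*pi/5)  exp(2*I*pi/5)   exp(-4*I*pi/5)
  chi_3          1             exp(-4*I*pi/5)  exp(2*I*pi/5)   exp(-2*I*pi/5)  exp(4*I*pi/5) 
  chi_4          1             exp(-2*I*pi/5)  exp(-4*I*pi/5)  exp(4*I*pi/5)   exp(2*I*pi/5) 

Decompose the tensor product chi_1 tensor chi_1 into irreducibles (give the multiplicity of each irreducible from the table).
chi_1 tensor chi_1 = chi_2 (all other irreducibles have multiplicity 0).

Solution. The character of a tensor product is the pointwise product (chi_1 * chi_1)(C) = chi_1(C) * chi_1(C):
  {0}: (1)*(1), {1}: (exp(2*I*pi/5))*(exp(2*I*pi/5)), {2}: (exp(4*I*pi/5))*(exp(4*I*pi/5)), {3}: (exp(-4*I*pi/5))*(exp(-4*I*pi/5)), {4}: (exp(-2*I*pi/5))*(exp(-2*I*pi/5))
so (chi_1 * chi_1) takes values
  {0} -> 1, {1} -> exp(4*I*pi/5), {2} -> exp(-2*I*pi/5), {3} -> exp(2*I*pi/5), {4} -> exp(-4*I*pi/5).
Now take the inner product of this character with each irreducible chi from the table, <chi_1*chi_1, chi> = (1/5) sum_C |C| (chi_1*chi_1)(C) conj(chi(C)):
  <chi_1*chi_1, chi_0> = (1/5)[1*(1)*conj(1) + 1*(exp(4*I*pi/5))*conj(1) + 1*(exp(-2*I*pi/5))*conj(1) + 1*(exp(2*I*pi/5))*conj(1) + 1*(exp(-4*I*pi/5))*conj(1)]
      = (1/5)[(1) + (exp(4*I*pi/5)) + (exp(-2*I*pi/5)) + (exp(2*I*pi/5)) + (exp(-4*I*pi/5))] = 0/5 = 0
  <chi_1*chi_1, chi_1> = (1/5)[1*(1)*conj(1) + 1*(exp(4*I*pi/5))*conj(exp(2*I*pi/5)) + 1*(exp(-2*I*pi/5))*conj(exp(4*I*pi/5)) + 1*(exp(2*I*pi/5))*conj(exp(-4*I*pi/5)) + 1*(exp(-4*I*pi/5))*conj(exp(-2*I*pi/5))]
      = (1/5)[(1) + (exp(2*I*pi/5)) + (exp(4*I*pi/5)) + (exp(-4*I*pi/5)) + (exp(-2*I*pi/5))] = 0/5 = 0
  <chi_1*chi_1, chi_2> = (1/5)[1*(1)*conj(1) + 1*(exp(4*I*pi/5))*conj(exp(4*I*pi/5)) + 1*(exp(-2*I*pi/5))*conj(exp(-2*I*pi/5)) + 1*(exp(2*I*pi/5))*conj(exp(2*I*pi/5)) + 1*(exp(-4*I*pi/5))*conj(exp(-4*I*pi/5))]
      = (1/5)[(1) + (1) + (1) + (1) + (1)] = 5/5 = 1
  <chi_1*chi_1, chi_3> = (1/5)[1*(1)*conj(1) + 1*(exp(4*I*pi/5))*conj(exp(-4*I*pi/5)) + 1*(exp(-2*I*pi/5))*conj(exp(2*I*pi/5)) + 1*(exp(2*I*pi/5))*conj(exp(-2*I*pi/5)) + 1*(exp(-4*I*pi/5))*conj(exp(4*I*pi/5))]
      = (1/5)[(1) + (exp(-2*I*pi/5)) + (exp(-4*I*pi/5)) + (exp(4*I*pi/5)) + (exp(2*I*pi/5))] = 0/5 = 0
  <chi_1*chi_1, chi_4> = (1/5)[1*(1)*conj(1) + 1*(exp(4*I*pi/5))*conj(exp(-2*I*pi/5)) + 1*(exp(-2*I*pi/5))*conj(exp(-4*I*pi/5)) + 1*(exp(2*I*pi/5))*conj(exp(4*I*pi/5)) + 1*(exp(-4*I*pi/5))*conj(exp(2*I*pi/5))]
      = (1/5)[(1) + (exp(-4*I*pi/5)) + (exp(2*I*pi/5)) + (exp(-2*I*pi/5)) + (exp(4*I*pi/5))] = 0/5 = 0
(Exp terms are combined using exp(i*s)*conj(exp(i*t)) = exp(i*(s-t)), and sums of them are collapsed using the identity that for every m > 1 the m distinct m-th roots of unity sum to 0, e.g. 1 + exp(2*I*pi/3) + exp(-2*I*pi/3) = 0.)
Hence the multiplicities are chi_2: 1. Dimension check: dim(chi_1)*dim(chi_1) = 1*1 = 1 and sum (mult * dim) = 1*1 = 1.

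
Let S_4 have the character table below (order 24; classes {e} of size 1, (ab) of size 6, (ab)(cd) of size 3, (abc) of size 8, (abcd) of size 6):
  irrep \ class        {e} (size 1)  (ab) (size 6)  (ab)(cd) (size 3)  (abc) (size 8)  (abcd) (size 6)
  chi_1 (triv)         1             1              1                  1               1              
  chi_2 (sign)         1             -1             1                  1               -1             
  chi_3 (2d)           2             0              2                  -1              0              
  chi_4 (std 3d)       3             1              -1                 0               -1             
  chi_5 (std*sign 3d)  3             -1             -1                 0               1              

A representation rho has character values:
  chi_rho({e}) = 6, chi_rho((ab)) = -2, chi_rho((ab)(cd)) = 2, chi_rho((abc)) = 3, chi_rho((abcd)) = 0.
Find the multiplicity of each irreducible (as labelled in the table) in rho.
Multiplicities: chi_1: 1, chi_2: 2, chi_3: 0, chi_4: 0, chi_5: 1.

Reasoning: Use <chi_rho, chi> = (1/|G|) sum_C |C| * chi_rho(C) * conj(chi(C)) with |G| = 24 for each irreducible chi in the table:
  <chi_rho, chi_1> = (1/24)[1*(6)*conj(1) + 6*(-2)*conj(1) + 3*(2)*conj(1) + 8*(3)*conj(1) + 6*(0)*conj(1)]
      = (1/24)[(6) + (-12) + (6) + (24) + (0)] = 24/24 = 1
  <chi_rho, chi_2> = (1/24)[1*(6)*conj(1) + 6*(-2)*conj(-1) + 3*(2)*conj(1) + 8*(3)*conj(1) + 6*(0)*conj(-1)]
      = (1/24)[(6) + (12) + (6) + (24) + (0)] = 48/24 = 2
  <chi_rho, chi_3> = (1/24)[1*(6)*conj(2) + 6*(-2)*conj(0) + 3*(2)*conj(2) + 8*(3)*conj(-1) + 6*(0)*conj(0)]
      = (1/24)[(12) + (0) + (12) + (-24) + (0)] = 0/24 = 0
  <chi_rho, chi_4> = (1/24)[1*(6)*conj(3) + 6*(-2)*conj(1) + 3*(2)*conj(-1) + 8*(3)*conj(0) + 6*(0)*conj(-1)]
      = (1/24)[(18) + (-12) + (-6) + (0) + (0)] = 0/24 = 0
  <chi_rho, chi_5> = (1/24)[1*(6)*conj(3) + 6*(-2)*conj(-1) + 3*(2)*conj(-1) + 8*(3)*conj(0) + 6*(0)*conj(1)]
      = (1/24)[(18) + (12) + (-6) + (0) + (0)] = 24/24 = 1
Dimension check: dim(rho) = sum (mult * dim) = 1*1 + 2*1 + 0*2 + 0*3 + 1*3 = 6 = chi_rho(e) = 6.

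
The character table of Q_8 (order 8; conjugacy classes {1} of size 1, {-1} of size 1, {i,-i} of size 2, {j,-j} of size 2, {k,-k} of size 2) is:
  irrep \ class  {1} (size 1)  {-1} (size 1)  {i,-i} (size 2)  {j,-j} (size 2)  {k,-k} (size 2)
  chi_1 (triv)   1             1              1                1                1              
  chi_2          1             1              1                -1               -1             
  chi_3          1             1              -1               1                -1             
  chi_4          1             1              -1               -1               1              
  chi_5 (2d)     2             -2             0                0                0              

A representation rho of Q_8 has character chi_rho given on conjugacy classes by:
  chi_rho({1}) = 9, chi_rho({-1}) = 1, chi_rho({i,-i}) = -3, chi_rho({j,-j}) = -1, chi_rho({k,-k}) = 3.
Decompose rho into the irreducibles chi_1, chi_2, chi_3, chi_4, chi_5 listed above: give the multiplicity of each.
Multiplicities: chi_1: 1, chi_2: 0, chi_3: 1, chi_4: 3, chi_5: 2.

Proof sketch: Use <chi_rho, chi> = (1/|G|) sum_C |C| * chi_rho(C) * conj(chi(C)) with |G| = 8 for each irreducible chi in the table:
  <chi_rho, chi_1> = (1/8)[1*(9)*conj(1) + 1*(1)*conj(1) + 2*(-3)*conj(1) + 2*(-1)*conj(1) + 2*(3)*conj(1)]
      = (1/8)[(9) + (1) + (-6) + (-2) + (6)] = 8/8 = 1
  <chi_rho, chi_2> = (1/8)[1*(9)*conj(1) + 1*(1)*conj(1) + 2*(-3)*conj(1) + 2*(-1)*conj(-1) + 2*(3)*conj(-1)]
      = (1/8)[(9) + (1) + (-6) + (2) + (-6)] = 0/8 = 0
  <chi_rho, chi_3> = (1/8)[1*(9)*conj(1) + 1*(1)*conj(1) + 2*(-3)*conj(-1) + 2*(-1)*conj(1) + 2*(3)*conj(-1)]
      = (1/8)[(9) + (1) + (6) + (-2) + (-6)] = 8/8 = 1
  <chi_rho, chi_4> = (1/8)[1*(9)*conj(1) + 1*(1)*conj(1) + 2*(-3)*conj(-1) + 2*(-1)*conj(-1) + 2*(3)*conj(1)]
      = (1/8)[(9) + (1) + (6) + (2) + (6)] = 24/8 = 3
  <chi_rho, chi_5> = (1/8)[1*(9)*conj(2) + 1*(1)*conj(-2) + 2*(-3)*conj(0) + 2*(-1)*conj(0) + 2*(3)*conj(0)]
      = (1/8)[(18) + (-2) + (0) + (0) + (0)] = 16/8 = 2
Dimension check: dim(rho) = sum (mult * dim) = 1*1 + 0*1 + 1*1 + 3*1 + 2*2 = 9 = chi_rho(e) = 9.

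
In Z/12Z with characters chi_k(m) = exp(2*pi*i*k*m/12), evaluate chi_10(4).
chi_10(4) = zeta_12^40 = exp(2*I*pi/3)

Why: chi_10(4) = zeta_12^(10*4) = zeta_12^40. Since zeta_12^12 = 1, this equals zeta_12^4 = exp(2*pi*i*4/12) = exp(2*I*pi/3).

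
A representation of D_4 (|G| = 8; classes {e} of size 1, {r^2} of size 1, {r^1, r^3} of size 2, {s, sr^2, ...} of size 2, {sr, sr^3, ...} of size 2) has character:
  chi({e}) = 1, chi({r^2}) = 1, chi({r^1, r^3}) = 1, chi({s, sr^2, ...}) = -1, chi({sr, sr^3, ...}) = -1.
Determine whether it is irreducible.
Irreducible: <chi, chi> = 1.

Proof sketch: <chi, chi> = (1/|G|) sum_C |C| * |chi(C)|^2 = (1/8)[1*|1|^2 + 1*|1|^2 + 2*|1|^2 + 2*|-1|^2 + 2*|-1|^2]
  = (1/8)[(1) + (1) + (2) + (2) + (2)] = 8/8 = 1.
A character is irreducible iff <chi, chi> = 1, so this representation is irreducible.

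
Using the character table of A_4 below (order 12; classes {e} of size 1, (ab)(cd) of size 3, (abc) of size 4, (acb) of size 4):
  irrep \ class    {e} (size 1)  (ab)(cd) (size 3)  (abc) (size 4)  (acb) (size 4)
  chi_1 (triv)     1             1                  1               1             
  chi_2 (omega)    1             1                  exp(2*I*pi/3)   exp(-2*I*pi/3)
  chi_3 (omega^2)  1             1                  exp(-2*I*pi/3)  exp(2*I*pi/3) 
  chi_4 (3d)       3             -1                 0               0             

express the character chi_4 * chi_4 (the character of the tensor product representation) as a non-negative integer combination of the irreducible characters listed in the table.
chi_4 tensor chi_4 = chi_1 + chi_2 + chi_3 + 2*chi_4 (all other irreducibles have multiplicity 0).

Details: The character of a tensor product is the pointwise product (chi_4 * chi_4)(C) = chi_4(C) * chi_4(C):
  {e}: (3)*(3), (ab)(cd): (-1)*(-1), (abc): (0)*(0), (acb): (0)*(0)
so (chi_4 * chi_4) takes values
  {e} -> 9, (ab)(cd) -> 1, (abc) -> 0, (acb) -> 0.
Now take the inner product of this character with each irreducible chi from the table, <chi_4*chi_4, chi> = (1/12) sum_C |C| (chi_4*chi_4)(C) conj(chi(C)):
  <chi_4*chi_4, chi_1> = (1/12)[1*(9)*conj(1) + 3*(1)*conj(1) + 4*(0)*conj(1) + 4*(0)*conj(1)]
      = (1/12)[(9) + (3) + (0) + (0)] = 12/12 = 1
  <chi_4*chi_4, chi_2> = (1/12)[1*(9)*conj(1) + 3*(1)*conj(1) + 4*(0)*conj(exp(2*I*pi/3)) + 4*(0)*conj(exp(-2*I*pi/3))]
      = (1/12)[(9) + (3) + (0) + (0)] = 12/12 = 1
  <chi_4*chi_4, chi_3> = (1/12)[1*(9)*conj(1) + 3*(1)*conj(1) + 4*(0)*conj(exp(-2*I*pi/3)) + 4*(0)*conj(exp(2*I*pi/3))]
      = (1/12)[(9) + (3) + (0) + (0)] = 12/12 = 1
  <chi_4*chi_4, chi_4> = (1/12)[1*(9)*conj(3) + 3*(1)*conj(-1) + 4*(0)*conj(0) + 4*(0)*conj(0)]
      = (1/12)[(27) + (-3) + (0) + (0)] = 24/12 = 2
(Exp terms are combined using exp(i*s)*conj(exp(i*t)) = exp(i*(s-t)), and sums of them are collapsed using the identity that for every m > 1 the m distinct m-th roots of unity sum to 0, e.g. 1 + exp(2*I*pi/3) + exp(-2*I*pi/3) = 0.)
Hence the multiplicities are chi_1: 1, chi_2: 1, chi_3: 1, chi_4: 2. Dimension check: dim(chi_4)*dim(chi_4) = 3*3 = 9 and sum (mult * dim) = 1*1 + 1*1 + 1*1 + 2*3 = 9.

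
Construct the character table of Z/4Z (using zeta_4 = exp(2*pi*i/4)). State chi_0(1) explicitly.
Character table of Z/4Z (irreps indexed chi_0,...,chi_3 with chi_k(m) = zeta_4^(k*m), zeta_4 = exp(2*pi*i/4)):
  irrep \ class  {0} (size 1)  {1} (size 1)  {2} (size 1)  {3} (size 1)
  chi_0          1             1             1             1           
  chi_1          1             I             -1            -I          
  chi_2          1             -1            1             -1          
  chi_3          1             -I            -1            I           

Spot check: chi_0(1) = zeta_4^(0*1) = zeta_4^0 = 1.

Z/4Z is abelian, so all 4 irreducible complex representations are 1-dimensional. They are given by chi_k(m) = zeta_4^(k*m) for k = 0,...,3. Row orthogonality: sum_m chi_k(m) conj(chi_l(m)) = 4 * [k = l].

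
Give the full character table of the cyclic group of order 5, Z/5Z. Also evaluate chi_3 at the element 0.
Character table of Z/5Z (irreps indexed chi_0,...,chi_4 with chi_k(m) = zeta_5^(k*m), zeta_5 = exp(2*pi*i/5)):
  irrep \ class  {0} (size 1)  {1} (size 1)    {2} (size 1)    {3} (size 1)    {4} (size 1)  
  chi_0          1             1               1               1               1             
  chi_1          1             exp(2*I*pi/5)   exp(4*I*pi/5)   exp(-4*I*pi/5)  exp(-2*I*pi/5)
  chi_2          1             exp(4*I*pi/5)   exp(-2*I*pi/5)  exp(2*I*pi/5)   exp(-4*I*pi/5)
  chi_3          1             exp(-4*I*pi/5)  exp(2*I*pi/5)   exp(-2*I*pi/5)  exp(4*I*pi/5) 
  chi_4          1             exp(-2*I*pi/5)  exp(-4*I*pi/5)  exp(4*I*pi/5)   exp(2*I*pi/5) 

Spot check: chi_3(0) = zeta_5^(3*0) = zeta_5^0 = 1.

Explanation: Z/5Z is abelian, so all 5 irreducible complex representations are 1-dimensional. They are given by chi_k(m) = zeta_5^(k*m) for k = 0,...,4. Row orthogonality: sum_m chi_k(m) conj(chi_l(m)) = 5 * [k = l].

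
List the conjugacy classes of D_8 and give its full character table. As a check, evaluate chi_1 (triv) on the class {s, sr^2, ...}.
Conjugacy classes: {e} of size 1, {r^4} of size 1, {r^1, r^7} of size 2, {r^2, r^6} of size 2, {r^3, r^5} of size 2, {s, sr^2, ...} of size 4, {sr, sr^3, ...} of size 4.
Character table:
  irrep \ class              {e} (size 1)  {r^4} (size 1)  {r^1, r^7} (size 2)  {r^2, r^6} (size 2)  {r^3, r^5} (size 2)  {s, sr^2, ...} (size 4)  {sr, sr^3, ...} (size 4)
  chi_1 (triv)               1             1               1                    1                    1                    1                        1                       
  chi_2 (sign: r->1, s->-1)  1             1               1                    1                    1                    -1                       -1                      
  chi_3 (r->-1, s->1)        1             1               -1                   1                    -1                   1                        -1                      
  chi_4 (r->-1, s->-1)       1             1               -1                   1                    -1                   -1                       1                       
  chi_5 (2d, j=1)            2             -2              sqrt(2)              0                    -sqrt(2)             0                        0                       
  chi_6 (2d, j=2)            2             2               0                    -2                   0                    0                        0                       
  chi_7 (2d, j=3)            2             -2              -sqrt(2)             0                    sqrt(2)              0                        0                       

Spot check: chi_1 (triv) on {s, sr^2, ...} = 1.

Argument: D_8 has order 2*8 = 16 with 7 conjugacy classes, hence 7 irreducibles. Sum of squared dims 1 + 1 + 1 + 1 + 4 + 4 + 4 = 16 = |G|. Linear characters come from the abelianisation; the 2-dimensional irreps have character r^k -> 2*cos(2*pi*j*k/8), reflections -> 0.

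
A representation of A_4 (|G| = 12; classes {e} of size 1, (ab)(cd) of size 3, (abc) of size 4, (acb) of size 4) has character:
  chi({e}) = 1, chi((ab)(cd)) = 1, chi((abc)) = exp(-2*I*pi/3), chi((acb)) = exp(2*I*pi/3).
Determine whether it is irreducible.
Irreducible: <chi, chi> = 1.

Reasoning: <chi, chi> = (1/|G|) sum_C |C| * |chi(C)|^2 = (1/12)[1*|1|^2 + 3*|1|^2 + 4*|exp(-2*I*pi/3)|^2 + 4*|exp(2*I*pi/3)|^2]
  = (1/12)[(1) + (3) + (4) + (4)] = 12/12 = 1.
(Exp terms are combined using exp(i*s)*conj(exp(i*t)) = exp(i*(s-t)), and sums of them are collapsed using the identity that for every m > 1 the m distinct m-th roots of unity sum to 0, e.g. 1 + exp(2*I*pi/3) + exp(-2*I*pi/3) = 0.)
A character is irreducible iff <chi, chi> = 1, so this representation is irreducible.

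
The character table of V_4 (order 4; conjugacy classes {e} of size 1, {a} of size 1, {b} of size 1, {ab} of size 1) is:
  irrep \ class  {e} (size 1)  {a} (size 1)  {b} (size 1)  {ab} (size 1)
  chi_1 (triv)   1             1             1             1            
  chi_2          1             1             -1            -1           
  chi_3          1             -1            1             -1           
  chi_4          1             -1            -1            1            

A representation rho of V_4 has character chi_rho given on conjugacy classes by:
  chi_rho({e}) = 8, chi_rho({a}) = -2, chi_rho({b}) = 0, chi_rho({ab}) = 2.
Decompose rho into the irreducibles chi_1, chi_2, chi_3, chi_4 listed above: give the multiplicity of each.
Multiplicities: chi_1: 2, chi_2: 1, chi_3: 2, chi_4: 3.

Solution. Use <chi_rho, chi> = (1/|G|) sum_C |C| * chi_rho(C) * conj(chi(C)) with |G| = 4 for each irreducible chi in the table:
  <chi_rho, chi_1> = (1/4)[1*(8)*conj(1) + 1*(-2)*conj(1) + 1*(0)*conj(1) + 1*(2)*conj(1)]
      = (1/4)[(8) + (-2) + (0) + (2)] = 8/4 = 2
  <chi_rho, chi_2> = (1/4)[1*(8)*conj(1) + 1*(-2)*conj(1) + 1*(0)*conj(-1) + 1*(2)*conj(-1)]
      = (1/4)[(8) + (-2) + (0) + (-2)] = 4/4 = 1
  <chi_rho, chi_3> = (1/4)[1*(8)*conj(1) + 1*(-2)*conj(-1) + 1*(0)*conj(1) + 1*(2)*conj(-1)]
      = (1/4)[(8) + (2) + (0) + (-2)] = 8/4 = 2
  <chi_rho, chi_4> = (1/4)[1*(8)*conj(1) + 1*(-2)*conj(-1) + 1*(0)*conj(-1) + 1*(2)*conj(1)]
      = (1/4)[(8) + (2) + (0) + (2)] = 12/4 = 3
Dimension check: dim(rho) = sum (mult * dim) = 2*1 + 1*1 + 2*1 + 3*1 = 8 = chi_rho(e) = 8.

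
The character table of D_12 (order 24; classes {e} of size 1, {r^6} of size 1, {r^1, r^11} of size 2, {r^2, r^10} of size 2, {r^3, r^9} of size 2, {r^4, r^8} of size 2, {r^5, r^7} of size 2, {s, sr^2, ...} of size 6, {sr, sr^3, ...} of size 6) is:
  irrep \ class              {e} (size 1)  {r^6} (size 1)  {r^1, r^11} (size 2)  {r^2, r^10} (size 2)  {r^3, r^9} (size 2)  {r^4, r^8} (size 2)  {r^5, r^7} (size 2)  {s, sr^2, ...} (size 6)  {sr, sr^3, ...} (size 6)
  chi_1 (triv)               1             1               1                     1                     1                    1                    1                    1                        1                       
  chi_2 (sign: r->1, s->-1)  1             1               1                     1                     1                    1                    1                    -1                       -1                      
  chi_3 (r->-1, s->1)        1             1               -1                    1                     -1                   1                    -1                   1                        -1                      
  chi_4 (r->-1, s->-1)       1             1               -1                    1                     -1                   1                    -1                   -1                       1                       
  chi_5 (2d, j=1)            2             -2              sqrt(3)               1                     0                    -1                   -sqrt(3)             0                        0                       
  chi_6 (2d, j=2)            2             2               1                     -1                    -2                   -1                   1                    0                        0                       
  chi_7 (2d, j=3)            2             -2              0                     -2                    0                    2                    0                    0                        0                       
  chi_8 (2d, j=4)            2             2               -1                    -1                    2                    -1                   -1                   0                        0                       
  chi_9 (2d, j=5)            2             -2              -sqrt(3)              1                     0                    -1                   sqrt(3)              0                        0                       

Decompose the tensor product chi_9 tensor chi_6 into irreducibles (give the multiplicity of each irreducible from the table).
chi_9 tensor chi_6 = chi_7 + chi_9 (all other irreducibles have multiplicity 0).

Working: The character of a tensor product is the pointwise product (chi_9 * chi_6)(C) = chi_9(C) * chi_6(C):
  {e}: (2)*(2), {r^6}: (-2)*(2), {r^1, r^11}: (-sqrt(3))*(1), {r^2, r^10}: (1)*(-1), {r^3, r^9}: (0)*(-2), {r^4, r^8}: (-1)*(-1), {r^5, r^7}: (sqrt(3))*(1), {s, sr^2, ...}: (0)*(0), {sr, sr^3, ...}: (0)*(0)
so (chi_9 * chi_6) takes values
  {e} -> 4, {r^6} -> -4, {r^1, r^11} -> -sqrt(3), {r^2, r^10} -> -1, {r^3, r^9} -> 0, {r^4, r^8} -> 1, {r^5, r^7} -> sqrt(3), {s, sr^2, ...} -> 0, {sr, sr^3, ...} -> 0.
Now take the inner product of this character with each irreducible chi from the table, <chi_9*chi_6, chi> = (1/24) sum_C |C| (chi_9*chi_6)(C) conj(chi(C)):
  <chi_9*chi_6, chi_1> = (1/24)[1*(4)*conj(1) + 1*(-4)*conj(1) + 2*(-sqrt(3))*conj(1) + 2*(-1)*conj(1) + 2*(0)*conj(1) + 2*(1)*conj(1) + 2*(sqrt(3))*conj(1) + 6*(0)*conj(1) + 6*(0)*conj(1)]
      = (1/24)[(4) + (-4) + (-2*sqrt(3)) + (-2) + (0) + (2) + (2*sqrt(3)) + (0) + (0)] = 0/24 = 0
  <chi_9*chi_6, chi_2> = (1/24)[1*(4)*conj(1) + 1*(-4)*conj(1) + 2*(-sqrt(3))*conj(1) + 2*(-1)*conj(1) + 2*(0)*conj(1) + 2*(1)*conj(1) + 2*(sqrt(3))*conj(1) + 6*(0)*conj(-1) + 6*(0)*conj(-1)]
      = (1/24)[(4) + (-4) + (-2*sqrt(3)) + (-2) + (0) + (2) + (2*sqrt(3)) + (0) + (0)] = 0/24 = 0
  <chi_9*chi_6, chi_3> = (1/24)[1*(4)*conj(1) + 1*(-4)*conj(1) + 2*(-sqrt(3))*conj(-1) + 2*(-1)*conj(1) + 2*(0)*conj(-1) + 2*(1)*conj(1) + 2*(sqrt(3))*conj(-1) + 6*(0)*conj(1) + 6*(0)*conj(-1)]
      = (1/24)[(4) + (-4) + (2*sqrt(3)) + (-2) + (0) + (2) + (-2*sqrt(3)) + (0) + (0)] = 0/24 = 0
  <chi_9*chi_6, chi_4> = (1/24)[1*(4)*conj(1) + 1*(-4)*conj(1) + 2*(-sqrt(3))*conj(-1) + 2*(-1)*conj(1) + 2*(0)*conj(-1) + 2*(1)*conj(1) + 2*(sqrt(3))*conj(-1) + 6*(0)*conj(-1) + 6*(0)*conj(1)]
      = (1/24)[(4) + (-4) + (2*sqrt(3)) + (-2) + (0) + (2) + (-2*sqrt(3)) + (0) + (0)] = 0/24 = 0
  <chi_9*chi_6, chi_5> = (1/24)[1*(4)*conj(2) + 1*(-4)*conj(-2) + 2*(-sqrt(3))*conj(sqrt(3)) + 2*(-1)*conj(1) + 2*(0)*conj(0) + 2*(1)*conj(-1) + 2*(sqrt(3))*conj(-sqrt(3)) + 6*(0)*conj(0) + 6*(0)*conj(0)]
      = (1/24)[(8) + (8) + (-6) + (-2) + (0) + (-2) + (-6) + (0) + (0)] = 0/24 = 0
  <chi_9*chi_6, chi_6> = (1/24)[1*(4)*conj(2) + 1*(-4)*conj(2) + 2*(-sqrt(3))*conj(1) + 2*(-1)*conj(-1) + 2*(0)*conj(-2) + 2*(1)*conj(-1) + 2*(sqrt(3))*conj(1) + 6*(0)*conj(0) + 6*(0)*conj(0)]
      = (1/24)[(8) + (-8) + (-2*sqrt(3)) + (2) + (0) + (-2) + (2*sqrt(3)) + (0) + (0)] = 0/24 = 0
  <chi_9*chi_6, chi_7> = (1/24)[1*(4)*conj(2) + 1*(-4)*conj(-2) + 2*(-sqrt(3))*conj(0) + 2*(-1)*conj(-2) + 2*(0)*conj(0) + 2*(1)*conj(2) + 2*(sqrt(3))*conj(0) + 6*(0)*conj(0) + 6*(0)*conj(0)]
      = (1/24)[(8) + (8) + (0) + (4) + (0) + (4) + (0) + (0) + (0)] = 24/24 = 1
  <chi_9*chi_6, chi_8> = (1/24)[1*(4)*conj(2) + 1*(-4)*conj(2) + 2*(-sqrt(3))*conj(-1) + 2*(-1)*conj(-1) + 2*(0)*conj(2) + 2*(1)*conj(-1) + 2*(sqrt(3))*conj(-1) + 6*(0)*conj(0) + 6*(0)*conj(0)]
      = (1/24)[(8) + (-8) + (2*sqrt(3)) + (2) + (0) + (-2) + (-2*sqrt(3)) + (0) + (0)] = 0/24 = 0
  <chi_9*chi_6, chi_9> = (1/24)[1*(4)*conj(2) + 1*(-4)*conj(-2) + 2*(-sqrt(3))*conj(-sqrt(3)) + 2*(-1)*conj(1) + 2*(0)*conj(0) + 2*(1)*conj(-1) + 2*(sqrt(3))*conj(sqrt(3)) + 6*(0)*conj(0) + 6*(0)*conj(0)]
      = (1/24)[(8) + (8) + (6) + (-2) + (0) + (-2) + (6) + (0) + (0)] = 24/24 = 1
Hence the multiplicities are chi_7: 1, chi_9: 1. Dimension check: dim(chi_9)*dim(chi_6) = 2*2 = 4 and sum (mult * dim) = 1*2 + 1*2 = 4.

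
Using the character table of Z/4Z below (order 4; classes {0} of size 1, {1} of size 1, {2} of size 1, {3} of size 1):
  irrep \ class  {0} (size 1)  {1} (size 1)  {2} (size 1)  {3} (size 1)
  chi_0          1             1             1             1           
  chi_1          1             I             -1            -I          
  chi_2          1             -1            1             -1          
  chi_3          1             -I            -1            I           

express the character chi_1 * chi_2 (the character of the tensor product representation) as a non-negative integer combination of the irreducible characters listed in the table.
chi_1 tensor chi_2 = chi_3 (all other irreducibles have multiplicity 0).

Why: The character of a tensor product is the pointwise product (chi_1 * chi_2)(C) = chi_1(C) * chi_2(C):
  {0}: (1)*(1), {1}: (I)*(-1), {2}: (-1)*(1), {3}: (-I)*(-1)
so (chi_1 * chi_2) takes values
  {0} -> 1, {1} -> -I, {2} -> -1, {3} -> I.
Now take the inner product of this character with each irreducible chi from the table, <chi_1*chi_2, chi> = (1/4) sum_C |C| (chi_1*chi_2)(C) conj(chi(C)):
  <chi_1*chi_2, chi_0> = (1/4)[1*(1)*conj(1) + 1*(-I)*conj(1) + 1*(-1)*conj(1) + 1*(I)*conj(1)]
      = (1/4)[(1) + (-I) + (-1) + (I)] = 0/4 = 0
  <chi_1*chi_2, chi_1> = (1/4)[1*(1)*conj(1) + 1*(-I)*conj(I) + 1*(-1)*conj(-1) + 1*(I)*conj(-I)]
      = (1/4)[(1) + (-1) + (1) + (-1)] = 0/4 = 0
  <chi_1*chi_2, chi_2> = (1/4)[1*(1)*conj(1) + 1*(-I)*conj(-1) + 1*(-1)*conj(1) + 1*(I)*conj(-1)]
      = (1/4)[(1) + (I) + (-1) + (-I)] = 0/4 = 0
  <chi_1*chi_2, chi_3> = (1/4)[1*(1)*conj(1) + 1*(-I)*conj(-I) + 1*(-1)*conj(-1) + 1*(I)*conj(I)]
      = (1/4)[(1) + (1) + (1) + (1)] = 4/4 = 1
(Exp terms are combined using exp(i*s)*conj(exp(i*t)) = exp(i*(s-t)), and sums of them are collapsed using the identity that for every m > 1 the m distinct m-th roots of unity sum to 0, e.g. 1 + exp(2*I*pi/3) + exp(-2*I*pi/3) = 0.)
Hence the multiplicities are chi_3: 1. Dimension check: dim(chi_1)*dim(chi_2) = 1*1 = 1 and sum (mult * dim) = 1*1 = 1.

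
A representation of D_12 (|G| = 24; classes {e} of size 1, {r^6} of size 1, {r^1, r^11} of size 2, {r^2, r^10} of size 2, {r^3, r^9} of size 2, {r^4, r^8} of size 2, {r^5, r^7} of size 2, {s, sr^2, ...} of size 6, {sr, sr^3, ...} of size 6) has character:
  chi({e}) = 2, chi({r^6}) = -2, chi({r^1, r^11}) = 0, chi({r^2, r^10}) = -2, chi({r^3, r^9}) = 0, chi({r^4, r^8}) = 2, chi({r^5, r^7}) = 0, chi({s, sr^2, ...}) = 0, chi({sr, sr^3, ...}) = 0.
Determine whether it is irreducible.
Irreducible: <chi, chi> = 1.

Explanation: <chi, chi> = (1/|G|) sum_C |C| * |chi(C)|^2 = (1/24)[1*|2|^2 + 1*|-2|^2 + 2*|0|^2 + 2*|-2|^2 + 2*|0|^2 + 2*|2|^2 + 2*|0|^2 + 6*|0|^2 + 6*|0|^2]
  = (1/24)[(4) + (4) + (0) + (8) + (0) + (8) + (0) + (0) + (0)] = 24/24 = 1.
A character is irreducible iff <chi, chi> = 1, so this representation is irreducible.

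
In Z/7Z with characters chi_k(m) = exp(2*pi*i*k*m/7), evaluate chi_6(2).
chi_6(2) = zeta_7^12 = exp(-4*I*pi/7)

Why: chi_6(2) = zeta_7^(6*2) = zeta_7^12. Since zeta_7^7 = 1, this equals zeta_7^5 = exp(2*pi*i*5/7) = exp(-4*I*pi/7).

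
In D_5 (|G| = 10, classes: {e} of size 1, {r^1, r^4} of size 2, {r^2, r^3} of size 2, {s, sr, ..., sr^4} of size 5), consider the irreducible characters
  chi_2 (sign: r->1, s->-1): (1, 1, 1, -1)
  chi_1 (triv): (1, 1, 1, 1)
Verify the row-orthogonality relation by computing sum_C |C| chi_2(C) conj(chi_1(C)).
Sum = 0; so <chi_2, chi_1> = 0 (distinct irreducibles are orthogonal).

Argument: Compute term by term over conjugacy classes (|C| * chi_2(C) * conj(chi_1(C))):
  1*(1)*conj(1) + 2*(1)*conj(1) + 2*(1)*conj(1) + 5*(-1)*conj(1)
  = (1) + (2) + (2) + (-5)
  = 0.
Dividing by |G| = 10 gives 0/10 = 0, matching the row-orthogonality relation <chi_2, chi_1> = [chi_2 = chi_1].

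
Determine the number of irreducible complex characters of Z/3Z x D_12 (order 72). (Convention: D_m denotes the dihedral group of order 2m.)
27

Solution. The number of irreducible complex representations of a finite group equals its number of conjugacy classes. For a direct product, #classes(G x H) = #classes(G) * #classes(H). Z/3Z has 3 classes (abelian), D_12 has 9 classes, so 3 * 9 = 27, so Z/3Z x D_12 (order 72) has exactly 27 irreducible complex representations.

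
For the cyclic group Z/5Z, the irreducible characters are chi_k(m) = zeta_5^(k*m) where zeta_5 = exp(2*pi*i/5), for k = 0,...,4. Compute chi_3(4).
chi_3(4) = zeta_5^12 = exp(4*I*pi/5)

chi_3(4) = zeta_5^(3*4) = zeta_5^12. Since zeta_5^5 = 1, this equals zeta_5^2 = exp(2*pi*i*2/5) = exp(4*I*pi/5).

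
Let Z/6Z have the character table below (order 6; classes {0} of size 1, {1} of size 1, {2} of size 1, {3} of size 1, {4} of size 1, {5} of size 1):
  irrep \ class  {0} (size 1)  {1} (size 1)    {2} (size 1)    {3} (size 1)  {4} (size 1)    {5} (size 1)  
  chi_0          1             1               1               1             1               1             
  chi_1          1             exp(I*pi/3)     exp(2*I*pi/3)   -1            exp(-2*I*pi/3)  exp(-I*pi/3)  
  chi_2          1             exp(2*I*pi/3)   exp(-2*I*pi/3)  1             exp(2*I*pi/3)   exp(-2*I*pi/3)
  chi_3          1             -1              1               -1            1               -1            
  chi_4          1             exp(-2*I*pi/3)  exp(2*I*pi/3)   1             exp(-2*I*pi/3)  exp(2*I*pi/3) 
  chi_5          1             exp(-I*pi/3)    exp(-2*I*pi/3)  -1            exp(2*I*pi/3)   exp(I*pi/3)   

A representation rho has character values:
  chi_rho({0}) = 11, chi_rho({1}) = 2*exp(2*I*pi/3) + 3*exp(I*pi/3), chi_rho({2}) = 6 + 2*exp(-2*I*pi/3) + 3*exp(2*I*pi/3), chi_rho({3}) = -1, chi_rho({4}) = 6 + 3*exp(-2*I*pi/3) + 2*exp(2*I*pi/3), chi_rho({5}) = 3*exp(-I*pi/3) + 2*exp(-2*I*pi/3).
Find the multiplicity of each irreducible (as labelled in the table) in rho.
Multiplicities: chi_0: 3, chi_1: 3, chi_2: 2, chi_3: 3, chi_4: 0, chi_5: 0.

Derivation: Use <chi_rho, chi> = (1/|G|) sum_C |C| * chi_rho(C) * conj(chi(C)) with |G| = 6 for each irreducible chi in the table:
  <chi_rho, chi_0> = (1/6)[1*(11)*conj(1) + 1*(2*exp(2*I*pi/3) + 3*exp(I*pi/3))*conj(1) + 1*(6 + 2*exp(-2*I*pi/3) + 3*exp(2*I*pi/3))*conj(1) + 1*(-1)*conj(1) + 1*(6 + 3*exp(-2*I*pi/3) + 2*exp(2*I*pi/3))*conj(1) + 1*(3*exp(-I*pi/3) + 2*exp(-2*I*pi/3))*conj(1)]
      = (1/6)[(11) + (2*exp(2*I*pi/3) + 3*exp(I*pi/3)) + (6 + 2*exp(-2*I*pi/3) + 3*exp(2*I*pi/3)) + (-1) + (6 + 3*exp(-2*I*pi/3) + 2*exp(2*I*pi/3)) + (3*exp(-I*pi/3) + 2*exp(-2*I*pi/3))] = 18/6 = 3
  <chi_rho, chi_1> = (1/6)[1*(11)*conj(1) + 1*(2*exp(2*I*pi/3) + 3*exp(I*pi/3))*conj(exp(I*pi/3)) + 1*(6 + 2*exp(-2*I*pi/3) + 3*exp(2*I*pi/3))*conj(exp(2*I*pi/3)) + 1*(-1)*conj(-1) + 1*(6 + 3*exp(-2*I*pi/3) + 2*exp(2*I*pi/3))*conj(exp(-2*I*pi/3)) + 1*(3*exp(-I*pi/3) + 2*exp(-2*I*pi/3))*conj(exp(-I*pi/3))]
      = (1/6)[(11) + (3 + 2*exp(I*pi/3)) + (3 + 6*exp(-2*I*pi/3) + 2*exp(2*I*pi/3)) + (1) + (3 + 2*exp(-2*I*pi/3) + 6*exp(2*I*pi/3)) + (3 + 2*exp(-I*pi/3))] = 18/6 = 3
  <chi_rho, chi_2> = (1/6)[1*(11)*conj(1) + 1*(2*exp(2*I*pi/3) + 3*exp(I*pi/3))*conj(exp(2*I*pi/3)) + 1*(6 + 2*exp(-2*I*pi/3) + 3*exp(2*I*pi/3))*conj(exp(-2*I*pi/3)) + 1*(-1)*conj(1) + 1*(6 + 3*exp(-2*I*pi/3) + 2*exp(2*I*pi/3))*conj(exp(2*I*pi/3)) + 1*(3*exp(-I*pi/3) + 2*exp(-2*I*pi/3))*conj(exp(-2*I*pi/3))]
      = (1/6)[(11) + (2 + 3*exp(-I*pi/3)) + (2 + 3*exp(-2*I*pi/3) + 6*exp(2*I*pi/3)) + (-1) + (2 + 6*exp(-2*I*pi/3) + 3*exp(2*I*pi/3)) + (2 + 3*exp(I*pi/3))] = 12/6 = 2
  <chi_rho, chi_3> = (1/6)[1*(11)*conj(1) + 1*(2*exp(2*I*pi/3) + 3*exp(I*pi/3))*conj(-1) + 1*(6 + 2*exp(-2*I*pi/3) + 3*exp(2*I*pi/3))*conj(1) + 1*(-1)*conj(-1) + 1*(6 + 3*exp(-2*I*pi/3) + 2*exp(2*I*pi/3))*conj(1) + 1*(3*exp(-I*pi/3) + 2*exp(-2*I*pi/3))*conj(-1)]
      = (1/6)[(11) + (-3*exp(I*pi/3) - 2*exp(2*I*pi/3)) + (6 + 2*exp(-2*I*pi/3) + 3*exp(2*I*pi/3)) + (1) + (6 + 3*exp(-2*I*pi/3) + 2*exp(2*I*pi/3)) + (-2*exp(-2*I*pi/3) - 3*exp(-I*pi/3))] = 18/6 = 3
  <chi_rho, chi_4> = (1/6)[1*(11)*conj(1) + 1*(2*exp(2*I*pi/3) + 3*exp(I*pi/3))*conj(exp(-2*I*pi/3)) + 1*(6 + 2*exp(-2*I*pi/3) + 3*exp(2*I*pi/3))*conj(exp(2*I*pi/3)) + 1*(-1)*conj(1) + 1*(6 + 3*exp(-2*I*pi/3) + 2*exp(2*I*pi/3))*conj(exp(-2*I*pi/3)) + 1*(3*exp(-I*pi/3) + 2*exp(-2*I*pi/3))*conj(exp(2*I*pi/3))]
      = (1/6)[(11) + (-3 + 2*exp(-2*I*pi/3)) + (3 + 6*exp(-2*I*pi/3) + 2*exp(2*I*pi/3)) + (-1) + (3 + 2*exp(-2*I*pi/3) + 6*exp(2*I*pi/3)) + (-3 + 2*exp(2*I*pi/3))] = 0/6 = 0
  <chi_rho, chi_5> = (1/6)[1*(11)*conj(1) + 1*(2*exp(2*I*pi/3) + 3*exp(I*pi/3))*conj(exp(-I*pi/3)) + 1*(6 + 2*exp(-2*I*pi/3) + 3*exp(2*I*pi/3))*conj(exp(-2*I*pi/3)) + 1*(-1)*conj(-1) + 1*(6 + 3*exp(-2*I*pi/3) + 2*exp(2*I*pi/3))*conj(exp(2*I*pi/3)) + 1*(3*exp(-I*pi/3) + 2*exp(-2*I*pi/3))*conj(exp(I*pi/3))]
      = (1/6)[(11) + (-2 + 3*exp(2*I*pi/3)) + (2 + 3*exp(-2*I*pi/3) + 6*exp(2*I*pi/3)) + (1) + (2 + 6*exp(-2*I*pi/3) + 3*exp(2*I*pi/3)) + (-2 + 3*exp(-2*I*pi/3))] = 0/6 = 0
(Exp terms are combined using exp(i*s)*conj(exp(i*t)) = exp(i*(s-t)), and sums of them are collapsed using the identity that for every m > 1 the m distinct m-th roots of unity sum to 0, e.g. 1 + exp(2*I*pi/3) + exp(-2*I*pi/3) = 0.)
Dimension check: dim(rho) = sum (mult * dim) = 3*1 + 3*1 + 2*1 + 3*1 + 0*1 + 0*1 = 11 = chi_rho(e) = 11.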